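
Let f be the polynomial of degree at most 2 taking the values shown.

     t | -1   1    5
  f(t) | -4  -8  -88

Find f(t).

f(t) = -3t^2 - 2t - 3

Write f(t) = at^2 + bt + c. Substituting each data point gives a linear system:
  a - b + c = -4
  a + b + c = -8
  25a + 5b + c = -88
Solving the system yields a = -3, b = -2, c = -3.
So f(t) = -3t² - 2t - 3.
Check: f(5) = -88. ✓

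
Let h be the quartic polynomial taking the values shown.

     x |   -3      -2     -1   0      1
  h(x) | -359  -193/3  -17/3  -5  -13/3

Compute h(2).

Forward differences of the values at x = -3, -2, -1, 0, 1:
  h  : -359  -193/3  -17/3  -5  -13/3
  Δ  : 884/3  176/3  2/3  2/3
  Δ^2: -236  -58  0
  Δ^3: 178  58
  Δ^4: -120
The fourth differences are constant, confirming degree 4.
Interpolating (Newton forward form) and evaluating at x = 2 gives h(2) = -197/3.

-197/3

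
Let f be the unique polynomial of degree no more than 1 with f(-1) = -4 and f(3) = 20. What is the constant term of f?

Write f(s) = as + b. Substituting each data point gives a linear system:
  -a + b = -4
  3a + b = 20
Solving the system yields a = 6, b = 2.
So f(s) = 6s + 2.
The constant term is 2.

2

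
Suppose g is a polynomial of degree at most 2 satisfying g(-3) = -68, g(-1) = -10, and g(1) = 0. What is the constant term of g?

1

Write g(u) = au^2 + bu + c. Substituting each data point gives a linear system:
  9a - 3b + c = -68
  a - b + c = -10
  a + b + c = 0
Solving the system yields a = -6, b = 5, c = 1.
So g(u) = -6u^2 + 5u + 1.
The constant term is 1.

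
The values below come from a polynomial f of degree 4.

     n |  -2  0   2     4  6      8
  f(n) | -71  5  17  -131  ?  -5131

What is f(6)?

-1303

The 5 known points determine the degree-4 polynomial uniquely.
Write f(n) = an^4 + bn^3 + cn^2 + dn + e. Substituting each data point gives a linear system:
  16a - 8b + 4c - 2d + e = -71
  e = 5
  16a + 8b + 4c + 2d + e = 17
  256a + 64b + 16c + 4d + e = -131
  4096a + 512b + 64c + 8d + e = -5131
Solving the system yields a = -2, b = 6, c = 0, d = -2, e = 5.
So f(n) = -2n^4 + 6n^3 - 2n + 5.
Then f(6) = -1303.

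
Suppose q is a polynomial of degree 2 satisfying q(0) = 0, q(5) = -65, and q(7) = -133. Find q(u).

q(u) = -3u^2 + 2u

Write q(u) = au^2 + bu + c. Substituting each data point gives a linear system:
  c = 0
  25a + 5b + c = -65
  49a + 7b + c = -133
Solving the system yields a = -3, b = 2, c = 0.
So q(u) = -3u² + 2u.
Check: q(0) = 0. ✓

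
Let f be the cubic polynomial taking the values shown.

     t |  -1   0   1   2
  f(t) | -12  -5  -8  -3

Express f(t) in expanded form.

Using the Lagrange interpolation formula with nodes -1, 0, 1, 2:
  L_0(t) = t(t - 1)(t - 2) / -6
  L_1(t) = (t + 1)(t - 1)(t - 2) / 2
  L_2(t) = (t + 1)t(t - 2) / -2
  L_3(t) = (t + 1)t(t - 1) / 6
Then f(t) = -12·L_0(t) - 5·L_1(t) - 8·L_2(t) - 3·L_3(t).
Expanding and collecting terms gives f(t) = 3t^3 - 5t^2 - t - 5.
Check: f(0) = -5. ✓

f(t) = 3t^3 - 5t^2 - t - 5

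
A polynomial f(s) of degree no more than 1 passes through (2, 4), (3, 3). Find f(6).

Using the Lagrange interpolation formula with nodes 2, 3:
  L_0(s) = (s - 3) / -1
  L_1(s) = (s - 2) / 1
Then f(s) = 4·L_0(s) + 3·L_1(s).
Expanding and collecting terms gives f(s) = -s + 6.
Evaluating at s = 6: f(6) = 0.

0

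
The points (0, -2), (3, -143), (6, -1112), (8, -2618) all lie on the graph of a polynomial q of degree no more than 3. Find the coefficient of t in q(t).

Write q(t) = at^3 + bt^2 + ct + d. Substituting each data point gives a linear system:
  d = -2
  27a + 9b + 3c + d = -143
  216a + 36b + 6c + d = -1112
  512a + 64b + 8c + d = -2618
Solving the system yields a = -5, b = -1, c = 1, d = -2.
So q(t) = -5t^3 - t^2 + t - 2.
The coefficient of t is 1.

1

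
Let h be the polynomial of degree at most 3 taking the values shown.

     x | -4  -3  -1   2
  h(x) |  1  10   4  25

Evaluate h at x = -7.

Using the Lagrange interpolation formula with nodes -4, -3, -1, 2:
  L_0(x) = (x + 3)(x + 1)(x - 2) / -18
  L_1(x) = (x + 4)(x + 1)(x - 2) / 10
  L_2(x) = (x + 4)(x + 3)(x - 2) / -18
  L_3(x) = (x + 4)(x + 3)(x + 1) / 90
Then h(x) = 1·L_0(x) + 10·L_1(x) + 4·L_2(x) + 25·L_3(x).
Expanding and collecting terms gives h(x) = x^3 + 4x^2 + 1.
Evaluating at x = -7: h(-7) = -146.

-146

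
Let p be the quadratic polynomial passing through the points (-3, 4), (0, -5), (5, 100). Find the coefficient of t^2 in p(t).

3

Write p(t) = at^2 + bt + c. Substituting each data point gives a linear system:
  9a - 3b + c = 4
  c = -5
  25a + 5b + c = 100
Solving the system yields a = 3, b = 6, c = -5.
So p(t) = 3t² + 6t - 5.
The leading coefficient is 3.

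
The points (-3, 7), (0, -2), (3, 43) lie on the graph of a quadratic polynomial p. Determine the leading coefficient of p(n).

Write p(n) = an^2 + bn + c. Substituting each data point gives a linear system:
  9a - 3b + c = 7
  c = -2
  9a + 3b + c = 43
Solving the system yields a = 3, b = 6, c = -2.
So p(n) = 3n² + 6n - 2.
The leading coefficient is 3.

3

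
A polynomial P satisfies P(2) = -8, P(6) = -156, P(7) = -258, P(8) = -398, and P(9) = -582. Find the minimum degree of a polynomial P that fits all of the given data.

Divided differences on the nodes 2, 6, 7, 8, 9:
  order 0: -8  -156  -258  -398  -582
  order 1: -37  -102  -140  -184
  order 2: -13  -19  -22
  order 3: -1  -1
  order 4: 0
The order-3 divided differences are all -1 (nonzero) and every higher order vanishes, so the data lies on a polynomial of degree exactly 3.

3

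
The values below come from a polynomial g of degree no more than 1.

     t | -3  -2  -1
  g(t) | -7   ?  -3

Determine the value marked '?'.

The 2 known points determine the degree-1 polynomial uniquely.
Write g(t) = at + b. Substituting each data point gives a linear system:
  -3a + b = -7
  -a + b = -3
Solving the system yields a = 2, b = -1.
So g(t) = 2t - 1.
Then g(-2) = -5.

-5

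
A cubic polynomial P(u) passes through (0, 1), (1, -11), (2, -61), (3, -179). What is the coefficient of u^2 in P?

Write P(u) = au^3 + bu^2 + cu + d. Substituting each data point gives a linear system:
  d = 1
  a + b + c + d = -11
  8a + 4b + 2c + d = -61
  27a + 9b + 3c + d = -179
Solving the system yields a = -5, b = -4, c = -3, d = 1.
So P(u) = -5u^3 - 4u^2 - 3u + 1.
The coefficient of u^2 is -4.

-4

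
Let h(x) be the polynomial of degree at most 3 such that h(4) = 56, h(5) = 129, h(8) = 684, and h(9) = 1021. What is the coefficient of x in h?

Write h(x) = ax^3 + bx^2 + cx + d. Substituting each data point gives a linear system:
  64a + 16b + 4c + d = 56
  125a + 25b + 5c + d = 129
  512a + 64b + 8c + d = 684
  729a + 81b + 9c + d = 1021
Solving the system yields a = 2, b = -6, c = 5, d = 4.
So h(x) = 2x^3 - 6x^2 + 5x + 4.
The coefficient of x is 5.

5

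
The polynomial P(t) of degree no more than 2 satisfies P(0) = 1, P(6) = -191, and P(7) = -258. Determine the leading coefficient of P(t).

-5

Write P(t) = at^2 + bt + c. Substituting each data point gives a linear system:
  c = 1
  36a + 6b + c = -191
  49a + 7b + c = -258
Solving the system yields a = -5, b = -2, c = 1.
So P(t) = -5t^2 - 2t + 1.
The leading coefficient is -5.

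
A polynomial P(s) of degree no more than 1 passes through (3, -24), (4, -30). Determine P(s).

P(s) = -6s - 6

Using the Lagrange interpolation formula with nodes 3, 4:
  L_0(s) = (s - 4) / -1
  L_1(s) = (s - 3) / 1
Then P(s) = -24·L_0(s) - 30·L_1(s).
Expanding and collecting terms gives P(s) = -6s - 6.
Check: P(3) = -24. ✓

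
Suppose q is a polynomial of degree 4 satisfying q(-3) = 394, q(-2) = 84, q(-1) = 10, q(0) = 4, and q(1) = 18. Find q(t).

q(t) = 5t^4 + 2t^3 + 5t^2 + 2t + 4

Write q(t) = at^4 + bt^3 + ct^2 + dt + e. Substituting each data point gives a linear system:
  81a - 27b + 9c - 3d + e = 394
  16a - 8b + 4c - 2d + e = 84
  a - b + c - d + e = 10
  e = 4
  a + b + c + d + e = 18
Solving the system yields a = 5, b = 2, c = 5, d = 2, e = 4.
So q(t) = 5t^4 + 2t^3 + 5t^2 + 2t + 4.
Check: q(-2) = 84. ✓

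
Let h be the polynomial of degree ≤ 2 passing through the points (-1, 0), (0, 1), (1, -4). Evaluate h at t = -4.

Forward differences of the values at t = -1, 0, 1:
  h  : 0  1  -4
  Δ  : 1  -5
  Δ^2: -6
The second differences are constant, confirming degree 2.
Interpolating (Newton forward form) and evaluating at t = -4 gives h(-4) = -39.

-39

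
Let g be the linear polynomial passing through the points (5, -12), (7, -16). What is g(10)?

-22

Write g(s) = as + b. Substituting each data point gives a linear system:
  5a + b = -12
  7a + b = -16
Solving the system yields a = -2, b = -2.
So g(s) = -2s - 2.
Then g(10) = -22.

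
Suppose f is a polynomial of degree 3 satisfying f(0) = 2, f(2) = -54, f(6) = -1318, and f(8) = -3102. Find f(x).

Write f(x) = ax^3 + bx^2 + cx + d. Substituting each data point gives a linear system:
  d = 2
  8a + 4b + 2c + d = -54
  216a + 36b + 6c + d = -1318
  512a + 64b + 8c + d = -3102
Solving the system yields a = -6, b = 0, c = -4, d = 2.
So f(x) = -6x^3 - 4x + 2.
Check: f(0) = 2. ✓

f(x) = -6x^3 - 4x + 2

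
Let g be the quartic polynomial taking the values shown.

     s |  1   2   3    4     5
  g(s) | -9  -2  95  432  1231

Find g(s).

g(s) = 3s^4 - 5s^3 - 3s - 4

Write g(s) = as^4 + bs^3 + cs^2 + ds + e. Substituting each data point gives a linear system:
  a + b + c + d + e = -9
  16a + 8b + 4c + 2d + e = -2
  81a + 27b + 9c + 3d + e = 95
  256a + 64b + 16c + 4d + e = 432
  625a + 125b + 25c + 5d + e = 1231
Solving the system yields a = 3, b = -5, c = 0, d = -3, e = -4.
So g(s) = 3s^4 - 5s^3 - 3s - 4.
Check: g(4) = 432. ✓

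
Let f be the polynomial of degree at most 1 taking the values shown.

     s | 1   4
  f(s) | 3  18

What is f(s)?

Using the Lagrange interpolation formula with nodes 1, 4:
  L_0(s) = (s - 4) / -3
  L_1(s) = (s - 1) / 3
Then f(s) = 3·L_0(s) + 18·L_1(s).
Expanding and collecting terms gives f(s) = 5s - 2.
Check: f(4) = 18. ✓

f(s) = 5s - 2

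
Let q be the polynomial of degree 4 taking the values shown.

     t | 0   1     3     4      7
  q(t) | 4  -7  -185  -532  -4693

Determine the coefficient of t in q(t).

-6

Write q(t) = at^4 + bt^3 + ct^2 + dt + e. Substituting each data point gives a linear system:
  e = 4
  a + b + c + d + e = -7
  81a + 27b + 9c + 3d + e = -185
  256a + 64b + 16c + 4d + e = -532
  2401a + 343b + 49c + 7d + e = -4693
Solving the system yields a = -2, b = 1, c = -4, d = -6, e = 4.
So q(t) = -2t^4 + t^3 - 4t^2 - 6t + 4.
The coefficient of t is -6.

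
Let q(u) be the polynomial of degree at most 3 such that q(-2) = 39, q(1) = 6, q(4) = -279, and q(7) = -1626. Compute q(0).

5

Using the Lagrange interpolation formula with nodes -2, 1, 4, 7:
  L_0(u) = (u - 1)(u - 4)(u - 7) / -162
  L_1(u) = (u + 2)(u - 4)(u - 7) / 54
  L_2(u) = (u + 2)(u - 1)(u - 7) / -54
  L_3(u) = (u + 2)(u - 1)(u - 4) / 162
Then q(u) = 39·L_0(u) + 6·L_1(u) - 279·L_2(u) - 1626·L_3(u).
Expanding and collecting terms gives q(u) = -5u^3 + u^2 + 5u + 5.
Evaluating at u = 0: q(0) = 5.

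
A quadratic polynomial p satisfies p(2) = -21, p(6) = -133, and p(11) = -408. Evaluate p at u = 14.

-645

Using the Lagrange interpolation formula with nodes 2, 6, 11:
  L_0(u) = (u - 6)(u - 11) / 36
  L_1(u) = (u - 2)(u - 11) / -20
  L_2(u) = (u - 2)(u - 6) / 45
Then p(u) = -21·L_0(u) - 133·L_1(u) - 408·L_2(u).
Expanding and collecting terms gives p(u) = -3u² - 4u - 1.
Evaluating at u = 14: p(14) = -645.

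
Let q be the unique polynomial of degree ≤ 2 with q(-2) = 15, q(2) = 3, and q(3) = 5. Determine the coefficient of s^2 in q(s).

Write q(s) = as^2 + bs + c. Substituting each data point gives a linear system:
  4a - 2b + c = 15
  4a + 2b + c = 3
  9a + 3b + c = 5
Solving the system yields a = 1, b = -3, c = 5.
So q(s) = s^2 - 3s + 5.
The leading coefficient is 1.

1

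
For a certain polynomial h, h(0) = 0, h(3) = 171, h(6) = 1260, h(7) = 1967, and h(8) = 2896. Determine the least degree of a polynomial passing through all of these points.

Divided differences on the nodes 0, 3, 6, 7, 8:
  order 0: 0  171  1260  1967  2896
  order 1: 57  363  707  929
  order 2: 51  86  111
  order 3: 5  5
  order 4: 0
The order-3 divided differences are all 5 (nonzero) and every higher order vanishes, so the data lies on a polynomial of degree exactly 3.

3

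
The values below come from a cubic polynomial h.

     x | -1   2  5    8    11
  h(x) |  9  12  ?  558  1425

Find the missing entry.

141

On equispaced nodes a degree-3 polynomial has vanishing fourth forward difference, so
  h(-1) - 4·h(2) + 6·h(5) - 4·h(8) + h(11) = 0.
Substituting the known values and solving for h(5):
  6·h(5) = 846
  h(5) = 141.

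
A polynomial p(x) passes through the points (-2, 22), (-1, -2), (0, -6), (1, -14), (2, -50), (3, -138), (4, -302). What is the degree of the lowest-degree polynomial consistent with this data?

3

Forward differences of the values at x = -2, -1, 0, 1, 2, 3, 4:
  p  : 22  -2  -6  -14  -50  -138  -302
  Δ  : -24  -4  -8  -36  -88  -164
  Δ^2: 20  -4  -28  -52  -76
  Δ^3: -24  -24  -24  -24
  Δ^4: 0  0  0
  Δ^5: 0  0
  Δ^6: 0
The third differences are constant (-24) and nonzero, while all higher differences vanish, so the minimal degree is 3.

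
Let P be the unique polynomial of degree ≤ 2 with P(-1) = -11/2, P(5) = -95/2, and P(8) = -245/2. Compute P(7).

-187/2

Write P(n) = an^2 + bn + c. Substituting each data point gives a linear system:
  a - b + c = -11/2
  25a + 5b + c = -95/2
  64a + 8b + c = -245/2
Solving the system yields a = -2, b = 1, c = -5/2.
So P(n) = -2n² + n - 5/2.
Then P(7) = -187/2.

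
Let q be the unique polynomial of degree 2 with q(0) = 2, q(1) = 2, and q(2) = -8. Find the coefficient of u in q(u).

5

Write q(u) = au^2 + bu + c. Substituting each data point gives a linear system:
  c = 2
  a + b + c = 2
  4a + 2b + c = -8
Solving the system yields a = -5, b = 5, c = 2.
So q(u) = -5u^2 + 5u + 2.
The coefficient of u is 5.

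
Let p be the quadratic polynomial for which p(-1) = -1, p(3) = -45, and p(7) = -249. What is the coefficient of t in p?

Write p(t) = at^2 + bt + c. Substituting each data point gives a linear system:
  a - b + c = -1
  9a + 3b + c = -45
  49a + 7b + c = -249
Solving the system yields a = -5, b = -1, c = 3.
So p(t) = -5t^2 - t + 3.
The coefficient of t is -1.

-1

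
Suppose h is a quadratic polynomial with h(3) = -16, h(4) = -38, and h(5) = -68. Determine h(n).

h(n) = -4n^2 + 6n + 2

Write h(n) = an^2 + bn + c. Substituting each data point gives a linear system:
  9a + 3b + c = -16
  16a + 4b + c = -38
  25a + 5b + c = -68
Solving the system yields a = -4, b = 6, c = 2.
So h(n) = -4n^2 + 6n + 2.
Check: h(4) = -38. ✓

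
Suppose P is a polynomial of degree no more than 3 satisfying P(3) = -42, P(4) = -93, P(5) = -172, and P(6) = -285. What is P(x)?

P(x) = -x^3 - 2x^2 + 3

Using the Lagrange interpolation formula with nodes 3, 4, 5, 6:
  L_0(x) = (x - 4)(x - 5)(x - 6) / -6
  L_1(x) = (x - 3)(x - 5)(x - 6) / 2
  L_2(x) = (x - 3)(x - 4)(x - 6) / -2
  L_3(x) = (x - 3)(x - 4)(x - 5) / 6
Then P(x) = -42·L_0(x) - 93·L_1(x) - 172·L_2(x) - 285·L_3(x).
Expanding and collecting terms gives P(x) = -x^3 - 2x^2 + 3.
Check: P(4) = -93. ✓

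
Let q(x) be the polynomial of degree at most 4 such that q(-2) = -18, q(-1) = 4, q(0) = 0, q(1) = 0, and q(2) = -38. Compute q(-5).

-1620

Using the Lagrange interpolation formula with nodes -2, -1, 0, 1, 2:
  L_0(x) = (x + 1)x(x - 1)(x - 2) / 24
  L_1(x) = (x + 2)x(x - 1)(x - 2) / -6
  L_2(x) = (x + 2)(x + 1)(x - 1)(x - 2) / 4
  L_3(x) = (x + 2)(x + 1)x(x - 2) / -6
  L_4(x) = (x + 2)(x + 1)x(x - 1) / 24
Then q(x) = -18·L_0(x) + 4·L_1(x) + 0·L_2(x) + 0·L_3(x) - 38·L_4(x).
Expanding and collecting terms gives q(x) = -3x^4 - x^3 + 5x^2 - x.
Evaluating at x = -5: q(-5) = -1620.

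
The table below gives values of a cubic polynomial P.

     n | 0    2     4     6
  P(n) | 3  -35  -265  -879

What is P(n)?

Write P(n) = an^3 + bn^2 + cn + d. Substituting each data point gives a linear system:
  d = 3
  8a + 4b + 2c + d = -35
  64a + 16b + 4c + d = -265
  216a + 36b + 6c + d = -879
Solving the system yields a = -4, b = 0, c = -3, d = 3.
So P(n) = -4n^3 - 3n + 3.
Check: P(4) = -265. ✓

P(n) = -4n^3 - 3n + 3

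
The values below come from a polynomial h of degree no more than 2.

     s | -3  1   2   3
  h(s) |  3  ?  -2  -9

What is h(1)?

The 3 known points determine the degree-2 polynomial uniquely.
Write h(s) = as^2 + bs + c. Substituting each data point gives a linear system:
  9a - 3b + c = 3
  4a + 2b + c = -2
  9a + 3b + c = -9
Solving the system yields a = -1, b = -2, c = 6.
So h(s) = -s² - 2s + 6.
Then h(1) = 3.

3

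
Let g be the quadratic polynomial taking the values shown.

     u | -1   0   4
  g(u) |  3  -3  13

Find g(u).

Using the Lagrange interpolation formula with nodes -1, 0, 4:
  L_0(u) = u(u - 4) / 5
  L_1(u) = (u + 1)(u - 4) / -4
  L_2(u) = (u + 1)u / 20
Then g(u) = 3·L_0(u) - 3·L_1(u) + 13·L_2(u).
Expanding and collecting terms gives g(u) = 2u² - 4u - 3.
Check: g(4) = 13. ✓

g(u) = 2u^2 - 4u - 3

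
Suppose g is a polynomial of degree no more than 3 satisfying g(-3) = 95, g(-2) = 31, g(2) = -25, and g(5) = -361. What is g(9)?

Using the Lagrange interpolation formula with nodes -3, -2, 2, 5:
  L_0(n) = (n + 2)(n - 2)(n - 5) / -40
  L_1(n) = (n + 3)(n - 2)(n - 5) / 28
  L_2(n) = (n + 3)(n + 2)(n - 5) / -60
  L_3(n) = (n + 3)(n + 2)(n - 2) / 168
Then g(n) = 95·L_0(n) + 31·L_1(n) - 25·L_2(n) - 361·L_3(n).
Expanding and collecting terms gives g(n) = -3n³ + n² - 2n - 1.
Evaluating at n = 9: g(9) = -2125.

-2125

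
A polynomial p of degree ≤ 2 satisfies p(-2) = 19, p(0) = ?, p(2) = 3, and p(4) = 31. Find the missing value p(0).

On equispaced nodes a degree-2 polynomial has vanishing third forward difference, so
  - p(-2) + 3·p(0) - 3·p(2) + p(4) = 0.
Substituting the known values and solving for p(0):
  3·p(0) = -3
  p(0) = -1.

-1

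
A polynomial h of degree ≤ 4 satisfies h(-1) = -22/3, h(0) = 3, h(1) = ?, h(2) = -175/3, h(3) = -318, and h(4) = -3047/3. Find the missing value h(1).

The 5 known points determine the degree-4 polynomial uniquely.
Write h(s) = as^4 + bs^3 + cs^2 + ds + e. Substituting each data point gives a linear system:
  a - b + c - d + e = -22/3
  e = 3
  16a + 8b + 4c + 2d + e = -175/3
  81a + 27b + 9c + 3d + e = -318
  256a + 64b + 16c + 4d + e = -3047/3
Solving the system yields a = -4, b = 1/3, c = -2, d = 4, e = 3.
So h(s) = -4s^4 + (1/3)s^3 - 2s^2 + 4s + 3.
Then h(1) = 4/3.

4/3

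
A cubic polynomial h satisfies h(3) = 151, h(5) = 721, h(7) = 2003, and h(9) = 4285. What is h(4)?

365

Write h(x) = ax^3 + bx^2 + cx + d. Substituting each data point gives a linear system:
  27a + 9b + 3c + d = 151
  125a + 25b + 5c + d = 721
  343a + 49b + 7c + d = 2003
  729a + 81b + 9c + d = 4285
Solving the system yields a = 6, b = -1, c = -1, d = 1.
So h(x) = 6x^3 - x^2 - x + 1.
Then h(4) = 365.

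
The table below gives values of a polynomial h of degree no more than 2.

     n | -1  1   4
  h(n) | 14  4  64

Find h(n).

Using the Lagrange interpolation formula with nodes -1, 1, 4:
  L_0(n) = (n - 1)(n - 4) / 10
  L_1(n) = (n + 1)(n - 4) / -6
  L_2(n) = (n + 1)(n - 1) / 15
Then h(n) = 14·L_0(n) + 4·L_1(n) + 64·L_2(n).
Expanding and collecting terms gives h(n) = 5n^2 - 5n + 4.
Check: h(1) = 4. ✓

h(n) = 5n^2 - 5n + 4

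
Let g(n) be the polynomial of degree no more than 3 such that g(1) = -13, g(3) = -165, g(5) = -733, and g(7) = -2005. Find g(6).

-1263

Forward differences of the values at n = 1, 3, 5, 7:
  g  : -13  -165  -733  -2005
  Δ  : -152  -568  -1272
  Δ^2: -416  -704
  Δ^3: -288
The third differences are constant, confirming degree 3.
Interpolating (Newton forward form) and evaluating at n = 6 gives g(6) = -1263.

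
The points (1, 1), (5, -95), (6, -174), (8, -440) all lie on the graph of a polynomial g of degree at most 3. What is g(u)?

Using the Lagrange interpolation formula with nodes 1, 5, 6, 8:
  L_0(u) = (u - 5)(u - 6)(u - 8) / -140
  L_1(u) = (u - 1)(u - 6)(u - 8) / 12
  L_2(u) = (u - 1)(u - 5)(u - 8) / -10
  L_3(u) = (u - 1)(u - 5)(u - 6) / 42
Then g(u) = 1·L_0(u) - 95·L_1(u) - 174·L_2(u) - 440·L_3(u).
Expanding and collecting terms gives g(u) = -u^3 + u^2 + u.
Check: g(6) = -174. ✓

g(u) = -u^3 + u^2 + u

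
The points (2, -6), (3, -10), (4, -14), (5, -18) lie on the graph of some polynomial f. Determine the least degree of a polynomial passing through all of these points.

Forward differences of the values at x = 2, 3, 4, 5:
  f  : -6  -10  -14  -18
  Δ  : -4  -4  -4
  Δ^2: 0  0
  Δ^3: 0
The first differences are constant (-4) and nonzero, while all higher differences vanish, so the minimal degree is 1.

1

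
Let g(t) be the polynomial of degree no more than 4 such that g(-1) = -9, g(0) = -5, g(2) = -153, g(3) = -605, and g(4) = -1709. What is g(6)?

-7793

Write g(t) = at^4 + bt^3 + ct^2 + dt + e. Substituting each data point gives a linear system:
  a - b + c - d + e = -9
  e = -5
  16a + 8b + 4c + 2d + e = -153
  81a + 27b + 9c + 3d + e = -605
  256a + 64b + 16c + 4d + e = -1709
Solving the system yields a = -5, b = -5, c = -6, d = -2, e = -5.
So g(t) = -5t⁴ - 5t³ - 6t² - 2t - 5.
Then g(6) = -7793.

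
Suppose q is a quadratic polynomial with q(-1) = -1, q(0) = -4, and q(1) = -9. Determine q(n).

Write q(n) = an^2 + bn + c. Substituting each data point gives a linear system:
  a - b + c = -1
  c = -4
  a + b + c = -9
Solving the system yields a = -1, b = -4, c = -4.
So q(n) = -n^2 - 4n - 4.
Check: q(-1) = -1. ✓

q(n) = -n^2 - 4n - 4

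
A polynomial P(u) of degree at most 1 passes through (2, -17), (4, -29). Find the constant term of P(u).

Write P(u) = au + b. Substituting each data point gives a linear system:
  2a + b = -17
  4a + b = -29
Solving the system yields a = -6, b = -5.
So P(u) = -6u - 5.
The constant term is -5.

-5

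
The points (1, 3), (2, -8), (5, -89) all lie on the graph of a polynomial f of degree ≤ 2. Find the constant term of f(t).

6

Write f(t) = at^2 + bt + c. Substituting each data point gives a linear system:
  a + b + c = 3
  4a + 2b + c = -8
  25a + 5b + c = -89
Solving the system yields a = -4, b = 1, c = 6.
So f(t) = -4t² + t + 6.
The constant term is 6.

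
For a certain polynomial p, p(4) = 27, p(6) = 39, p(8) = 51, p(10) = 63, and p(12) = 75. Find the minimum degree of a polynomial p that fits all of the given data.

1

Forward differences of the values at x = 4, 6, 8, 10, 12:
  p  : 27  39  51  63  75
  Δ  : 12  12  12  12
  Δ^2: 0  0  0
  Δ^3: 0  0
  Δ^4: 0
The first differences are constant (12) and nonzero, while all higher differences vanish, so the minimal degree is 1.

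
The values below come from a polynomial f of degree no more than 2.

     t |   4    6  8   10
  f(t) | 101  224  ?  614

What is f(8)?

395

The 3 known points determine the degree-2 polynomial uniquely.
Write f(t) = at^2 + bt + c. Substituting each data point gives a linear system:
  16a + 4b + c = 101
  36a + 6b + c = 224
  100a + 10b + c = 614
Solving the system yields a = 6, b = 3/2, c = -1.
So f(t) = 6t^2 + (3/2)t - 1.
Then f(8) = 395.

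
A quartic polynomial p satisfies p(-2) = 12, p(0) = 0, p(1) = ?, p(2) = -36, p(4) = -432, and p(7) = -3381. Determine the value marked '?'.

-3

The 5 known points determine the degree-4 polynomial uniquely.
Write p(t) = at^4 + bt^3 + ct^2 + dt + e. Substituting each data point gives a linear system:
  16a - 8b + 4c - 2d + e = 12
  e = 0
  16a + 8b + 4c + 2d + e = -36
  256a + 64b + 16c + 4d + e = -432
  2401a + 343b + 49c + 7d + e = -3381
Solving the system yields a = -1, b = -3, c = 1, d = 0, e = 0.
So p(t) = -t⁴ - 3t³ + t².
Then p(1) = -3.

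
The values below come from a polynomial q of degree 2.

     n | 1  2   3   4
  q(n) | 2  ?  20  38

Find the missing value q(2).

8

The 3 known points determine the degree-2 polynomial uniquely.
Write q(n) = an^2 + bn + c. Substituting each data point gives a linear system:
  a + b + c = 2
  9a + 3b + c = 20
  16a + 4b + c = 38
Solving the system yields a = 3, b = -3, c = 2.
So q(n) = 3n^2 - 3n + 2.
Then q(2) = 8.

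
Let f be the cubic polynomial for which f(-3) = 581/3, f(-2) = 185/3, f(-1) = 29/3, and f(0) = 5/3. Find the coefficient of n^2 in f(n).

4

Write f(n) = an^3 + bn^2 + cn + d. Substituting each data point gives a linear system:
  -27a + 9b - 3c + d = 581/3
  -8a + 4b - 2c + d = 185/3
  -a + b - c + d = 29/3
  d = 5/3
Solving the system yields a = -6, b = 4, c = 2, d = 5/3.
So f(n) = -6n^3 + 4n^2 + 2n + 5/3.
The coefficient of n^2 is 4.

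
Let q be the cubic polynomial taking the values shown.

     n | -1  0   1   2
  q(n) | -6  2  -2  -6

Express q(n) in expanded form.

q(n) = 2n^3 - 6n^2 + 2

Write q(n) = an^3 + bn^2 + cn + d. Substituting each data point gives a linear system:
  -a + b - c + d = -6
  d = 2
  a + b + c + d = -2
  8a + 4b + 2c + d = -6
Solving the system yields a = 2, b = -6, c = 0, d = 2.
So q(n) = 2n^3 - 6n^2 + 2.
Check: q(2) = -6. ✓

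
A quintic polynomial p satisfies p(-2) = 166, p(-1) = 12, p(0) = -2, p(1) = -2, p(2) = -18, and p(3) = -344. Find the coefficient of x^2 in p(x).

Write p(x) = ax^5 + bx^4 + cx^3 + dx^2 + ex + k. Substituting each data point gives a linear system:
  -32a + 16b - 8c + 4d - 2e + k = 166
  -a + b - c + d - e + k = 12
  k = -2
  a + b + c + d + e + k = -2
  32a + 16b + 8c + 4d + 2e + k = -18
  243a + 81b + 27c + 9d + 3e + k = -344
Solving the system yields a = -3, b = 4, c = 2, d = 3, e = -6, k = -2.
So p(x) = -3x^5 + 4x^4 + 2x^3 + 3x^2 - 6x - 2.
The coefficient of x^2 is 3.

3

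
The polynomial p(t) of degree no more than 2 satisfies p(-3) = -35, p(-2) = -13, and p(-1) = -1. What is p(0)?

1

Using the Lagrange interpolation formula with nodes -3, -2, -1:
  L_0(t) = (t + 2)(t + 1) / 2
  L_1(t) = (t + 3)(t + 1) / -1
  L_2(t) = (t + 3)(t + 2) / 2
Then p(t) = -35·L_0(t) - 13·L_1(t) - 1·L_2(t).
Expanding and collecting terms gives p(t) = -5t^2 - 3t + 1.
Evaluating at t = 0: p(0) = 1.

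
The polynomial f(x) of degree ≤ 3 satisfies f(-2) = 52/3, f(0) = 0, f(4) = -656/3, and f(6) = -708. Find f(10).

-9500/3

Using the Lagrange interpolation formula with nodes -2, 0, 4, 6:
  L_0(x) = x(x - 4)(x - 6) / -96
  L_1(x) = (x + 2)(x - 4)(x - 6) / 48
  L_2(x) = (x + 2)x(x - 6) / -48
  L_3(x) = (x + 2)x(x - 4) / 96
Then f(x) = 52/3·L_0(x) + 0·L_1(x) - 656/3·L_2(x) - 708·L_3(x).
Expanding and collecting terms gives f(x) = -3x³ - (5/3)x².
Evaluating at x = 10: f(10) = -9500/3.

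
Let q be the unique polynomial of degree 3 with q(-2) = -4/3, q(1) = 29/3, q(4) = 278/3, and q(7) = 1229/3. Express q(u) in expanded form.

q(u) = u^3 + u^2 + (5/3)u + 6

Using the Lagrange interpolation formula with nodes -2, 1, 4, 7:
  L_0(u) = (u - 1)(u - 4)(u - 7) / -162
  L_1(u) = (u + 2)(u - 4)(u - 7) / 54
  L_2(u) = (u + 2)(u - 1)(u - 7) / -54
  L_3(u) = (u + 2)(u - 1)(u - 4) / 162
Then q(u) = -4/3·L_0(u) + 29/3·L_1(u) + 278/3·L_2(u) + 1229/3·L_3(u).
Expanding and collecting terms gives q(u) = u³ + u² + (5/3)u + 6.
Check: q(1) = 29/3. ✓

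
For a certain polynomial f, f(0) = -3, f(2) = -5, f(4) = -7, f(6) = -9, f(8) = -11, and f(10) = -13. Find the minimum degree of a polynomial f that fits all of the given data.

1

Forward differences of the values at x = 0, 2, 4, 6, 8, 10:
  f  : -3  -5  -7  -9  -11  -13
  Δ  : -2  -2  -2  -2  -2
  Δ^2: 0  0  0  0
  Δ^3: 0  0  0
  Δ^4: 0  0
  Δ^5: 0
The first differences are constant (-2) and nonzero, while all higher differences vanish, so the minimal degree is 1.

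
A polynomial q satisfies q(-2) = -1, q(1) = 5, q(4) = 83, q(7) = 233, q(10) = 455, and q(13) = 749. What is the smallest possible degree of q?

2

Forward differences of the values at n = -2, 1, 4, 7, 10, 13:
  q  : -1  5  83  233  455  749
  Δ  : 6  78  150  222  294
  Δ^2: 72  72  72  72
  Δ^3: 0  0  0
  Δ^4: 0  0
  Δ^5: 0
The second differences are constant (72) and nonzero, while all higher differences vanish, so the minimal degree is 2.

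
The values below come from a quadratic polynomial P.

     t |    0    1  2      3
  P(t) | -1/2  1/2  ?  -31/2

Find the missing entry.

-9/2

The 3 known points determine the degree-2 polynomial uniquely.
Write P(t) = at^2 + bt + c. Substituting each data point gives a linear system:
  c = -1/2
  a + b + c = 1/2
  9a + 3b + c = -31/2
Solving the system yields a = -3, b = 4, c = -1/2.
So P(t) = -3t² + 4t - 1/2.
Then P(2) = -9/2.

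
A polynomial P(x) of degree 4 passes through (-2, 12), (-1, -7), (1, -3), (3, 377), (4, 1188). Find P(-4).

Write P(x) = ax^4 + bx^3 + cx^2 + dx + e. Substituting each data point gives a linear system:
  16a - 8b + 4c - 2d + e = 12
  a - b + c - d + e = -7
  a + b + c + d + e = -3
  81a + 27b + 9c + 3d + e = 377
  256a + 64b + 16c + 4d + e = 1188
Solving the system yields a = 4, b = 4, c = -5, d = -2, e = -4.
So P(x) = 4x^4 + 4x^3 - 5x^2 - 2x - 4.
Then P(-4) = 692.

692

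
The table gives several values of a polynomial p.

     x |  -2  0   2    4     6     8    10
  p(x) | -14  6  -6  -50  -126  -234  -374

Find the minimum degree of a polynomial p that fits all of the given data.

Forward differences of the values at x = -2, 0, 2, 4, 6, 8, 10:
  p  : -14  6  -6  -50  -126  -234  -374
  Δ  : 20  -12  -44  -76  -108  -140
  Δ^2: -32  -32  -32  -32  -32
  Δ^3: 0  0  0  0
  Δ^4: 0  0  0
  Δ^5: 0  0
  Δ^6: 0
The second differences are constant (-32) and nonzero, while all higher differences vanish, so the minimal degree is 2.

2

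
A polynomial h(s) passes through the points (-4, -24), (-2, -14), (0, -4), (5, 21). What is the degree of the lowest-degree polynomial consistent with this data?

1

Divided differences on the nodes -4, -2, 0, 5:
  order 0: -24  -14  -4  21
  order 1: 5  5  5
  order 2: 0  0
  order 3: 0
The order-1 divided differences are all 5 (nonzero) and every higher order vanishes, so the data lies on a polynomial of degree exactly 1.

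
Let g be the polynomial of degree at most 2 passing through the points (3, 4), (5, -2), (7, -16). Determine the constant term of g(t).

-2

Write g(t) = at^2 + bt + c. Substituting each data point gives a linear system:
  9a + 3b + c = 4
  25a + 5b + c = -2
  49a + 7b + c = -16
Solving the system yields a = -1, b = 5, c = -2.
So g(t) = -t^2 + 5t - 2.
The constant term is -2.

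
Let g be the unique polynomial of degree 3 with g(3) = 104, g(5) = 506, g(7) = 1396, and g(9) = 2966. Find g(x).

g(x) = 4x^3 + x^2 - 3x - 4

Write g(x) = ax^3 + bx^2 + cx + d. Substituting each data point gives a linear system:
  27a + 9b + 3c + d = 104
  125a + 25b + 5c + d = 506
  343a + 49b + 7c + d = 1396
  729a + 81b + 9c + d = 2966
Solving the system yields a = 4, b = 1, c = -3, d = -4.
So g(x) = 4x^3 + x^2 - 3x - 4.
Check: g(7) = 1396. ✓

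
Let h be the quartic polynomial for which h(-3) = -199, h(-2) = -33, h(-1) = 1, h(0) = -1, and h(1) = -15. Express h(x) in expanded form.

Write h(x) = ax^4 + bx^3 + cx^2 + dx + e. Substituting each data point gives a linear system:
  81a - 27b + 9c - 3d + e = -199
  16a - 8b + 4c - 2d + e = -33
  a - b + c - d + e = 1
  e = -1
  a + b + c + d + e = -15
Solving the system yields a = -3, b = -2, c = -3, d = -6, e = -1.
So h(x) = -3x⁴ - 2x³ - 3x² - 6x - 1.
Check: h(-2) = -33. ✓

h(x) = -3x^4 - 2x^3 - 3x^2 - 6x - 1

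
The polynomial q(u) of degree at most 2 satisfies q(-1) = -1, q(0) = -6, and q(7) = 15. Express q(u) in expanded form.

Using the Lagrange interpolation formula with nodes -1, 0, 7:
  L_0(u) = u(u - 7) / 8
  L_1(u) = (u + 1)(u - 7) / -7
  L_2(u) = (u + 1)u / 56
Then q(u) = -1·L_0(u) - 6·L_1(u) + 15·L_2(u).
Expanding and collecting terms gives q(u) = u² - 4u - 6.
Check: q(7) = 15. ✓

q(u) = u^2 - 4u - 6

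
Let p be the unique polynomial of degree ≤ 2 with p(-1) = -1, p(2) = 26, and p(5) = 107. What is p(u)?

p(u) = 3u^2 + 6u + 2

Write p(u) = au^2 + bu + c. Substituting each data point gives a linear system:
  a - b + c = -1
  4a + 2b + c = 26
  25a + 5b + c = 107
Solving the system yields a = 3, b = 6, c = 2.
So p(u) = 3u^2 + 6u + 2.
Check: p(5) = 107. ✓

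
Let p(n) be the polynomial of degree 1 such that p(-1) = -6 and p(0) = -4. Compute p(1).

-2

Using the Lagrange interpolation formula with nodes -1, 0:
  L_0(n) = n / -1
  L_1(n) = (n + 1) / 1
Then p(n) = -6·L_0(n) - 4·L_1(n).
Expanding and collecting terms gives p(n) = 2n - 4.
Evaluating at n = 1: p(1) = -2.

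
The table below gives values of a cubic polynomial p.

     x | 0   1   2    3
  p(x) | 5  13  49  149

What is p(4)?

349

Using the Lagrange interpolation formula with nodes 0, 1, 2, 3:
  L_0(x) = (x - 1)(x - 2)(x - 3) / -6
  L_1(x) = x(x - 2)(x - 3) / 2
  L_2(x) = x(x - 1)(x - 3) / -2
  L_3(x) = x(x - 1)(x - 2) / 6
Then p(x) = 5·L_0(x) + 13·L_1(x) + 49·L_2(x) + 149·L_3(x).
Expanding and collecting terms gives p(x) = 6x^3 - 4x^2 + 6x + 5.
Evaluating at x = 4: p(4) = 349.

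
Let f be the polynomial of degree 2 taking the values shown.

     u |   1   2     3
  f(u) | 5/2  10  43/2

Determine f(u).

Write f(u) = au^2 + bu + c. Substituting each data point gives a linear system:
  a + b + c = 5/2
  4a + 2b + c = 10
  9a + 3b + c = 43/2
Solving the system yields a = 2, b = 3/2, c = -1.
So f(u) = 2u^2 + (3/2)u - 1.
Check: f(2) = 10. ✓

f(u) = 2u^2 + (3/2)u - 1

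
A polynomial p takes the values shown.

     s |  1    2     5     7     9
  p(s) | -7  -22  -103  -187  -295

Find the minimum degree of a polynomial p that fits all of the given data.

2

Divided differences on the nodes 1, 2, 5, 7, 9:
  order 0: -7  -22  -103  -187  -295
  order 1: -15  -27  -42  -54
  order 2: -3  -3  -3
  order 3: 0  0
  order 4: 0
The order-2 divided differences are all -3 (nonzero) and every higher order vanishes, so the data lies on a polynomial of degree exactly 2.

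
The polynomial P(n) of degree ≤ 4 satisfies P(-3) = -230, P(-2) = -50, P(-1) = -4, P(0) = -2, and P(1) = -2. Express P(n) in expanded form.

P(n) = -2n^4 + 3n^3 + n^2 - 2n - 2

Using the Lagrange interpolation formula with nodes -3, -2, -1, 0, 1:
  L_0(n) = (n + 2)(n + 1)n(n - 1) / 24
  L_1(n) = (n + 3)(n + 1)n(n - 1) / -6
  L_2(n) = (n + 3)(n + 2)n(n - 1) / 4
  L_3(n) = (n + 3)(n + 2)(n + 1)(n - 1) / -6
  L_4(n) = (n + 3)(n + 2)(n + 1)n / 24
Then P(n) = -230·L_0(n) - 50·L_1(n) - 4·L_2(n) - 2·L_3(n) - 2·L_4(n).
Expanding and collecting terms gives P(n) = -2n^4 + 3n^3 + n^2 - 2n - 2.
Check: P(-1) = -4. ✓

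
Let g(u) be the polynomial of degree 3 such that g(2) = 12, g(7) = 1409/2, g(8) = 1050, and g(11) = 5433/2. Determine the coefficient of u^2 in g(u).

1/2

Write g(u) = au^3 + bu^2 + cu + d. Substituting each data point gives a linear system:
  8a + 4b + 2c + d = 12
  343a + 49b + 7c + d = 1409/2
  512a + 64b + 8c + d = 1050
  1331a + 121b + 11c + d = 5433/2
Solving the system yields a = 2, b = 1/2, c = 0, d = -6.
So g(u) = 2u^3 + (1/2)u^2 - 6.
The coefficient of u^2 is 1/2.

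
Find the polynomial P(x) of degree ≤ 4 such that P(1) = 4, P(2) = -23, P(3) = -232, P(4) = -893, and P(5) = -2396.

Write P(x) = ax^4 + bx^3 + cx^2 + dx + e. Substituting each data point gives a linear system:
  a + b + c + d + e = 4
  16a + 8b + 4c + 2d + e = -23
  81a + 27b + 9c + 3d + e = -232
  256a + 64b + 16c + 4d + e = -893
  625a + 125b + 25c + 5d + e = -2396
Solving the system yields a = -5, b = 5, c = 4, d = 1, e = -1.
So P(x) = -5x^4 + 5x^3 + 4x^2 + x - 1.
Check: P(3) = -232. ✓

P(x) = -5x^4 + 5x^3 + 4x^2 + x - 1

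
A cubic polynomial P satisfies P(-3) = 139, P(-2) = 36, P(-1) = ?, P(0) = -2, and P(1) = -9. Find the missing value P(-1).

On equispaced nodes a degree-3 polynomial has vanishing fourth forward difference, so
  P(-3) - 4·P(-2) + 6·P(-1) - 4·P(0) + P(1) = 0.
Substituting the known values and solving for P(-1):
  6·P(-1) = 6
  P(-1) = 1.

1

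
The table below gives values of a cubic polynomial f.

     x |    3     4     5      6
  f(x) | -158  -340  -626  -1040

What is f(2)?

-56

Forward differences of the values at x = 3, 4, 5, 6:
  f  : -158  -340  -626  -1040
  Δ  : -182  -286  -414
  Δ^2: -104  -128
  Δ^3: -24
The third differences are constant, confirming degree 3.
Interpolating (Newton forward form) and evaluating at x = 2 gives f(2) = -56.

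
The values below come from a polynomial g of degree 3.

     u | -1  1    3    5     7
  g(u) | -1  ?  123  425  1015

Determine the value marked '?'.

13

The 4 known points determine the degree-3 polynomial uniquely.
Write g(u) = au^3 + bu^2 + cu + d. Substituting each data point gives a linear system:
  -a + b - c + d = -1
  27a + 9b + 3c + d = 123
  125a + 25b + 5c + d = 425
  343a + 49b + 7c + d = 1015
Solving the system yields a = 2, b = 6, c = 5, d = 0.
So g(u) = 2u³ + 6u² + 5u.
Then g(1) = 13.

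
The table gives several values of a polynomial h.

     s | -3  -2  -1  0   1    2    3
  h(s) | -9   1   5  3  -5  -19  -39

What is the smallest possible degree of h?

2

Forward differences of the values at s = -3, -2, -1, 0, 1, 2, 3:
  h  : -9  1  5  3  -5  -19  -39
  Δ  : 10  4  -2  -8  -14  -20
  Δ^2: -6  -6  -6  -6  -6
  Δ^3: 0  0  0  0
  Δ^4: 0  0  0
  Δ^5: 0  0
  Δ^6: 0
The second differences are constant (-6) and nonzero, while all higher differences vanish, so the minimal degree is 2.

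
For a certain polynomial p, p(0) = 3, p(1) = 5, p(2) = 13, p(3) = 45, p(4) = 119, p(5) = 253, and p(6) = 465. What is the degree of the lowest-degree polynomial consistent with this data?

Forward differences of the values at n = 0, 1, 2, 3, 4, 5, 6:
  p  : 3  5  13  45  119  253  465
  Δ  : 2  8  32  74  134  212
  Δ^2: 6  24  42  60  78
  Δ^3: 18  18  18  18
  Δ^4: 0  0  0
  Δ^5: 0  0
  Δ^6: 0
The third differences are constant (18) and nonzero, while all higher differences vanish, so the minimal degree is 3.

3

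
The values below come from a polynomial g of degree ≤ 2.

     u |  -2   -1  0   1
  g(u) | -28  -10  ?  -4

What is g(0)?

The 3 known points determine the degree-2 polynomial uniquely.
Write g(u) = au^2 + bu + c. Substituting each data point gives a linear system:
  4a - 2b + c = -28
  a - b + c = -10
  a + b + c = -4
Solving the system yields a = -5, b = 3, c = -2.
So g(u) = -5u^2 + 3u - 2.
Then g(0) = -2.

-2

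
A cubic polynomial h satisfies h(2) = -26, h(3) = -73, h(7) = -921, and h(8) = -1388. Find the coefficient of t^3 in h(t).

-3

Write h(t) = at^3 + bt^2 + ct + d. Substituting each data point gives a linear system:
  8a + 4b + 2c + d = -26
  27a + 9b + 3c + d = -73
  343a + 49b + 7c + d = -921
  512a + 64b + 8c + d = -1388
Solving the system yields a = -3, b = 3, c = -5, d = -4.
So h(t) = -3t^3 + 3t^2 - 5t - 4.
The leading coefficient is -3.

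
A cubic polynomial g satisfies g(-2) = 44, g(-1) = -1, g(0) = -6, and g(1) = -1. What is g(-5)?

Write g(n) = an^3 + bn^2 + cn + d. Substituting each data point gives a linear system:
  -8a + 4b - 2c + d = 44
  -a + b - c + d = -1
  d = -6
  a + b + c + d = -1
Solving the system yields a = -5, b = 5, c = 5, d = -6.
So g(n) = -5n^3 + 5n^2 + 5n - 6.
Then g(-5) = 719.

719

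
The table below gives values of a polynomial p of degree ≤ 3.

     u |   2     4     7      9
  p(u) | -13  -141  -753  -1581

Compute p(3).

-57

Write p(u) = au^3 + bu^2 + cu + d. Substituting each data point gives a linear system:
  8a + 4b + 2c + d = -13
  64a + 16b + 4c + d = -141
  343a + 49b + 7c + d = -753
  729a + 81b + 9c + d = -1581
Solving the system yields a = -2, b = -2, c = 4, d = 3.
So p(u) = -2u^3 - 2u^2 + 4u + 3.
Then p(3) = -57.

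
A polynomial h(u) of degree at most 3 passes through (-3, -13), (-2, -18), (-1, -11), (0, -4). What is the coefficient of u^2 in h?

-6

Write h(u) = au^3 + bu^2 + cu + d. Substituting each data point gives a linear system:
  -27a + 9b - 3c + d = -13
  -8a + 4b - 2c + d = -18
  -a + b - c + d = -11
  d = -4
Solving the system yields a = -2, b = -6, c = 3, d = -4.
So h(u) = -2u³ - 6u² + 3u - 4.
The coefficient of u^2 is -6.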